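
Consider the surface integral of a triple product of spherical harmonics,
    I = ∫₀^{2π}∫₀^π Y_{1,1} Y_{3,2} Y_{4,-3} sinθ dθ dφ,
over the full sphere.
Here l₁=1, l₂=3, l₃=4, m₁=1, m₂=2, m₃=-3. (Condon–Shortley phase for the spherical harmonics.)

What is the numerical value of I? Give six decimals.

-0.282095

Checks pass: Σm=0; 8 even; l₃=4∈[2,4].
(2·1+1)(2·3+1)(2·4+1) = 189
Δ: 0! 2! 6! / 9! → 1/252
sum: t=0:+1/36 = 1/36
3j²(1 3 4; 0 0 0) = Δ·Π!·Σ² = 4/63  (sign +1)
sum: t=0:+1/240 = 1/240
3j²(1 3 4; 1 2 -3) = Δ·Π!·Σ² = 1/12  (sign -1)
combine: 4πI² = 189·4/63·1/12 = 1/1
take √, sign -1: I = -0.28209479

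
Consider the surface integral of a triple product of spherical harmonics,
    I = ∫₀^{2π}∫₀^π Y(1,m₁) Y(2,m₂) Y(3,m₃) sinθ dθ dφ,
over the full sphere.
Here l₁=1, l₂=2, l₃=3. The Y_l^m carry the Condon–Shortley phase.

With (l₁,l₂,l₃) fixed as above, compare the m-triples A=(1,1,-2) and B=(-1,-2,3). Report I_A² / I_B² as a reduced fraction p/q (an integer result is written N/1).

2/3

Shared (l₁,l₂,l₃)=(1,2,3): N and (l;000)² cancel in I_A²/I_B².
A: Δ = 0!·2!·4!/7! = 1/105; Racah Σ t=0..0: t=0:+1/12 = 1/12; ⇒ 3j(1 2 3; 1 1 -2)² = 2/21, sgn -1
B: Δ = 0!·2!·4!/7! = 1/105; Racah Σ t=0..0: t=0:+1/48 = 1/48; ⇒ 3j(1 2 3; -1 -2 3)² = 1/7, sgn +1
I_A²/I_B² = (2/21)/(1/7) = 2/3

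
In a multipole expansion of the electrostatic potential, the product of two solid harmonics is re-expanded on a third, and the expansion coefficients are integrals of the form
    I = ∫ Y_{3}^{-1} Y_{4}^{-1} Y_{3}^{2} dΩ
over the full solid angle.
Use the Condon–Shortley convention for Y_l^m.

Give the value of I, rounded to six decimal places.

Rules hold: Σm=0, L=10 even, 1≤3≤7.
N = 7·9·7 = 441
Δ = 4!·2!·4!/11! = 1/34650
Racah Σ t=1..3: t=1:−1/72 t=2:+1/16 t=3:−1/72 = 5/144
⇒ 3j(3 4 3; 0 0 0)² = 2/77, sgn -1
Racah Σ t=2..3: t=2:+1/48 t=3:−1/144 = 1/72
⇒ 3j(3 4 3; -1 -1 2)² = 16/693, sgn -1
4πI² = N·(3j₀)²·(3jₘ)² = 32/121
I = +1·√(0.264463/4π) = 0.14506992

0.145070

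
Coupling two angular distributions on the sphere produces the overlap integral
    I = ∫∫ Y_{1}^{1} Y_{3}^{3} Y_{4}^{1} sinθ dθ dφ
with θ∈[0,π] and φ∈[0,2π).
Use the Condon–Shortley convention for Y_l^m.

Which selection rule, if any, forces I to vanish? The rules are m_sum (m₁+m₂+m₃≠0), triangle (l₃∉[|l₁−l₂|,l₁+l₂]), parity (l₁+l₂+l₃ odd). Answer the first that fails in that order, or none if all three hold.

m_sum

Σmᵢ = 5  ✗
l₃∈[|l₁−l₂|,l₁+l₂]=[2,4], have l₃=4
Σlᵢ = 8 ⇒ even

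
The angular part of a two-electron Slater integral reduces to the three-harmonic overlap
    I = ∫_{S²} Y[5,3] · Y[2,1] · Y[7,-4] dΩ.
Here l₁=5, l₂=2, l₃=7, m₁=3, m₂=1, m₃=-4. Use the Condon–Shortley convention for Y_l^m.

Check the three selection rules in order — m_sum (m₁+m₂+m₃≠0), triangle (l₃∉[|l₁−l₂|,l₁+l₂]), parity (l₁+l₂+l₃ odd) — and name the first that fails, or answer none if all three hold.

none

Σmᵢ = 0  ✓
l₃∈[|l₁−l₂|,l₁+l₂]=[3,7], have l₃=7  ✓
Σlᵢ = 14 ⇒ even  ✓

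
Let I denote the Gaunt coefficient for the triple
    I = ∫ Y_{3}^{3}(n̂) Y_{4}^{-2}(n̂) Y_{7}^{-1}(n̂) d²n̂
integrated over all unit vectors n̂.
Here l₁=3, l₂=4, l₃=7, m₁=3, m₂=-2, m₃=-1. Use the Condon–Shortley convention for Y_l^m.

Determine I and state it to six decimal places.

-0.035654

Rules hold: Σm=0, L=14 even, 1≤7≤7.
N = 7·9·15 = 945
Δ = 0!·6!·8!/15! = 1/45045
Racah Σ t=0..0: t=0:+1/20736 = 1/20736
⇒ 3j(3 4 7; 0 0 0)² = 35/1287, sgn -1
Racah Σ t=0..0: t=0:+1/1036800 = 1/1036800
⇒ 3j(3 4 7; 3 -2 -1)² = 4/6435, sgn +1
4πI² = N·(3j₀)²·(3jₘ)² = 980/61347
I = -1·√(0.0159747/4π) = -0.03565426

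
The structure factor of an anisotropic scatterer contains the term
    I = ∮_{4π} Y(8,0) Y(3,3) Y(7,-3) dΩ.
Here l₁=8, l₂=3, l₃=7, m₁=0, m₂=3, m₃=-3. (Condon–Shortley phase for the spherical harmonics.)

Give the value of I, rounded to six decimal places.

-0.123395

m-sum 0 ✓  L=18 even ✓  5≤7≤11 ✓
Π(2lᵢ+1) = 17×7×15 = 1785
triangle coeff Δ(8,3,7) = 1/5290740
Σ_t [1,3]: t=1:−1/7257600 t=2:+1/2073600 t=3:−1/7257600 = 1/4838400
(3j)²=252/20995 [(8 3 7; 0 0 0)], sign=-1
Σ_t [4,4]: t=4:+1/46448640 = 1/46448640
(3j)²=75/8398 [(8 3 7; 0 3 -3)], sign=+1
⇒ 4πI² = 198450/1037153
I = (-1)√(198450/1037153/(4π)) = -0.12339547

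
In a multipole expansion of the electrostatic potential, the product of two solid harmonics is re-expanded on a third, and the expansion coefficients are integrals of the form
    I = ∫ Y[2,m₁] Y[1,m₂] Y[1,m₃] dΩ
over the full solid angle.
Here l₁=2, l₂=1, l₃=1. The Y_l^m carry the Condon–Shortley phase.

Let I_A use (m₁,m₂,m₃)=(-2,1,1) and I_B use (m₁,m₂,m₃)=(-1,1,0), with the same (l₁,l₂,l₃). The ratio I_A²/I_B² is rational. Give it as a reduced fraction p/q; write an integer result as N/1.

2/1

Same 2,1,1: normalisation and zero-m 3j drop out of the ratio.
A: Δ: 2! 2! 0! / 5! → 1/30; sum: t=2:+1/4 = 1/4; 3j²(2 1 1; -2 1 1) = Δ·Π!·Σ² = 1/5  (sign +1)
B: Δ: 2! 2! 0! / 5! → 1/30; sum: t=2:+1/2 = 1/2; 3j²(2 1 1; -1 1 0) = Δ·Π!·Σ² = 1/10  (sign -1)
I_A²/I_B² = (1/5)/(1/10) = 2/1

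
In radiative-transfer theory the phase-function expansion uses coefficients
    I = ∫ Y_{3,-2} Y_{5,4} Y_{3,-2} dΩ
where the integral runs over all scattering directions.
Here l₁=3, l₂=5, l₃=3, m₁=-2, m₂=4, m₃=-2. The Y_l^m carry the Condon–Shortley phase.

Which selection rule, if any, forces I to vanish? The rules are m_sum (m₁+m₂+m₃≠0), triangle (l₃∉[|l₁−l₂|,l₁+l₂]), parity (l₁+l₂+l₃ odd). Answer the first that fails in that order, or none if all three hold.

azimuthal sum: -2 + 4 − 2 = 0  ✓
2 ≤ 3 ≤ 8 (triangle on l)  ✓
L = 3 + 5 + 3 = 11 (odd)  ✗

parity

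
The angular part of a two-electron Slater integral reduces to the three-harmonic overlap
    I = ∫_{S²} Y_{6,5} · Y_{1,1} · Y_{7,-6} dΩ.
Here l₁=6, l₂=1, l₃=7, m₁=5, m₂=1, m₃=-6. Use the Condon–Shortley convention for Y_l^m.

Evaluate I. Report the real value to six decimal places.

Rules hold: Σm=0, L=14 even, 5≤7≤7.
N = 13·3·15 = 585
Δ = 0!·12!·2!/15! = 1/1365
Racah Σ t=0..0: t=0:+1/518400 = 1/518400
⇒ 3j(6 1 7; 0 0 0)² = 7/195, sgn -1
Racah Σ t=0..0: t=0:+1/79833600 = 1/79833600
⇒ 3j(6 1 7; 5 1 -6)² = 2/35, sgn -1
4πI² = N·(3j₀)²·(3jₘ)² = 6/5
I = +1·√(1.2/4π) = 0.30901936

0.309019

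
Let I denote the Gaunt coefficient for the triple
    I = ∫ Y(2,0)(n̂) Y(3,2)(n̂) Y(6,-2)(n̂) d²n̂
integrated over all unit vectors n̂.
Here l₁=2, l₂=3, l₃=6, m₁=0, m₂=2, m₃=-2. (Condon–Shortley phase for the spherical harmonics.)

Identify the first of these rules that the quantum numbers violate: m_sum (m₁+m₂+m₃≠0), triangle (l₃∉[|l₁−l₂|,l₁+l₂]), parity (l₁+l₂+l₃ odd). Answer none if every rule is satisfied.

triangle

azimuthal sum: 0 + 2 − 2 = 0  ✓
1 ≤ 6 ≤ 5 (triangle on l)  ✗
L = 2 + 3 + 6 = 11 (odd)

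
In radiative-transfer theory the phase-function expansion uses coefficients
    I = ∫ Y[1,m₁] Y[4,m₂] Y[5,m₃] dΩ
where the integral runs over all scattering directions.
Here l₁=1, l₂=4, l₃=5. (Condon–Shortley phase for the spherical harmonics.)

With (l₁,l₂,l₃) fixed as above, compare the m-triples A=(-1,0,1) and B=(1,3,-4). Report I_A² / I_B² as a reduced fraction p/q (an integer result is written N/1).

5/12

Shared (l₁,l₂,l₃)=(1,4,5): N and (l;000)² cancel in I_A²/I_B².
A: Δ = 0!·2!·8!/11! = 1/495; Racah Σ t=0..0: t=0:+1/1152 = 1/1152; ⇒ 3j(1 4 5; -1 0 1)² = 1/33, sgn +1
B: Δ = 0!·2!·8!/11! = 1/495; Racah Σ t=0..0: t=0:+1/10080 = 1/10080; ⇒ 3j(1 4 5; 1 3 -4)² = 4/55, sgn -1
I_A²/I_B² = (1/33)/(4/55) = 5/12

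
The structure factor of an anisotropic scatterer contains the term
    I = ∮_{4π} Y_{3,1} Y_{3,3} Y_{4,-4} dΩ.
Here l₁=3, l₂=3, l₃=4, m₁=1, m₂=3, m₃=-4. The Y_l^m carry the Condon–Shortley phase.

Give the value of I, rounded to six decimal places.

-0.166198

Checks pass: Σm=0; 10 even; l₃=4∈[0,6].
(2·3+1)(2·3+1)(2·4+1) = 441
Δ: 2! 4! 4! / 11! → 1/34650
sum: t=0:+1/72 t=1:−1/16 t=2:+1/72 = -5/144
3j²(3 3 4; 0 0 0) = Δ·Π!·Σ² = 2/77  (sign -1)
sum: t=2:+1/1152 = 1/1152
3j²(3 3 4; 1 3 -4) = Δ·Π!·Σ² = 1/33  (sign +1)
combine: 4πI² = 441·2/77·1/33 = 42/121
take √, sign -1: I = -0.16619847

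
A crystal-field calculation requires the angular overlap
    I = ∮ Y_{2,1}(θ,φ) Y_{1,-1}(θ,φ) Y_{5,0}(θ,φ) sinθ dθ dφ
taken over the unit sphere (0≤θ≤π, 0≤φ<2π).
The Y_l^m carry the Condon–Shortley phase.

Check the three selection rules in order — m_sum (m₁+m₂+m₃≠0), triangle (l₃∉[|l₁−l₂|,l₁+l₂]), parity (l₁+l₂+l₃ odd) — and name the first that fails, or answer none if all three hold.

m₁+m₂+m₃ = 1 − 1 + 0 = 0  ✓
triangle: |2−1|=1 ≤ l₃=5 ≤ 2+1=3  ✗
parity: l₁+l₂+l₃ = 8 is even

triangle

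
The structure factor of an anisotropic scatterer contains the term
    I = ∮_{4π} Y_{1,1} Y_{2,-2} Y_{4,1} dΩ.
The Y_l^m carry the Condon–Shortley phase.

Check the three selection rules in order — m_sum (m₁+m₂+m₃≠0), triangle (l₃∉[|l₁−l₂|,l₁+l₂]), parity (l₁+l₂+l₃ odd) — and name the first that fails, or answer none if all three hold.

triangle

azimuthal sum: 1 − 2 + 1 = 0  ✓
1 ≤ 4 ≤ 3 (triangle on l)  ✗
L = 1 + 2 + 4 = 7 (odd)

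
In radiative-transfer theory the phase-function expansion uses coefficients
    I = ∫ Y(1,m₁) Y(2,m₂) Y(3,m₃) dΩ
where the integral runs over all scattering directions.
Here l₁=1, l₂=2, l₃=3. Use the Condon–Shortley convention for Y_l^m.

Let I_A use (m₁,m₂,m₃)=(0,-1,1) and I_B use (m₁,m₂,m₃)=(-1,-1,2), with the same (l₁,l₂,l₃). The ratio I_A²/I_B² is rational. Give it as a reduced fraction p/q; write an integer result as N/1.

4/5

l's match ⇒ only the (l;m) 3-j factors differ between A and B.
A: triangle coeff Δ(1,2,3) = 1/105; Σ_t [0,0]: t=0:+1/6 = 1/6; (3j)²=8/105 [(1 2 3; 0 -1 1)], sign=+1
B: triangle coeff Δ(1,2,3) = 1/105; Σ_t [0,0]: t=0:+1/12 = 1/12; (3j)²=2/21 [(1 2 3; -1 -1 2)], sign=-1
I_A²/I_B² = (8/105)/(2/21) = 4/5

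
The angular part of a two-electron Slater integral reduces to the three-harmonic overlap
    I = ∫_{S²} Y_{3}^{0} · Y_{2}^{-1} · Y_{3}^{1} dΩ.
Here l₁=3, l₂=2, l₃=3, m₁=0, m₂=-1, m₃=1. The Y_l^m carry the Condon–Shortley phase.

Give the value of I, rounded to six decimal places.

Checks pass: Σm=0; 8 even; l₃=3∈[1,5].
(2·3+1)(2·2+1)(2·3+1) = 245
Δ: 2! 4! 2! / 9! → 1/3780
sum: t=0:+1/24 t=1:−1/4 t=2:+1/24 = -1/6
3j²(3 2 3; 0 0 0) = Δ·Π!·Σ² = 4/105  (sign +1)
sum: t=0:+1/12 t=1:−1/8 = -1/24
3j²(3 2 3; 0 -1 1) = Δ·Π!·Σ² = 1/210  (sign -1)
combine: 4πI² = 245·4/105·1/210 = 2/45
take √, sign -1: I = -0.05947080

-0.059471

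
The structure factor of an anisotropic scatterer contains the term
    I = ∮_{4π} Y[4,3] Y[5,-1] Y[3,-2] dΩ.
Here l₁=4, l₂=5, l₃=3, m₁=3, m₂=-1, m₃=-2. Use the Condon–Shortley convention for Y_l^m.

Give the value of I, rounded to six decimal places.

0.160929

Checks pass: Σm=0; 12 even; l₃=3∈[1,9].
(2·4+1)(2·5+1)(2·3+1) = 693
Δ: 6! 2! 4! / 13! → 1/180180
sum: t=2:+1/576 t=3:−1/144 t=4:+1/576 = -1/288
3j²(4 5 3; 0 0 0) = Δ·Π!·Σ² = 20/1001  (sign +1)
sum: t=0:+1/17280 t=1:−1/1440 = -11/17280
3j²(4 5 3; 3 -1 -2) = Δ·Π!·Σ² = 11/468  (sign +1)
combine: 4πI² = 693·20/1001·11/468 = 55/169
take √, sign +1: I = 0.16092854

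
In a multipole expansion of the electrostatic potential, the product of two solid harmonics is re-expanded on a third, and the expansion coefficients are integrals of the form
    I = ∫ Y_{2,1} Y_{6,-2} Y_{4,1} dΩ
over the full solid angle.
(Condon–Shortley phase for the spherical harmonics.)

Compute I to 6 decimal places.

0.238034

Checks pass: Σm=0; 12 even; l₃=4∈[4,8].
(2·2+1)(2·6+1)(2·4+1) = 585
Δ: 4! 0! 8! / 13! → 1/6435
sum: t=2:+1/2304 = 1/2304
3j²(2 6 4; 0 0 0) = Δ·Π!·Σ² = 5/143  (sign +1)
sum: t=1:−1/4320 = -1/4320
3j²(2 6 4; 1 -2 1) = Δ·Π!·Σ² = 224/6435  (sign +1)
combine: 4πI² = 585·5/143·224/6435 = 1120/1573
take √, sign +1: I = 0.23803440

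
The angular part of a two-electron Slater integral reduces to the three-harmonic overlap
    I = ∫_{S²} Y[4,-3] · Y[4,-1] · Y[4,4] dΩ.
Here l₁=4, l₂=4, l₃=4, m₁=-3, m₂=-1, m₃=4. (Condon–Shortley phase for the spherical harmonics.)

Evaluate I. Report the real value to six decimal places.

m-sum 0 ✓  L=12 even ✓  0≤4≤8 ✓
Π(2lᵢ+1) = 9×9×9 = 729
triangle coeff Δ(4,4,4) = 1/450450
Σ_t [0,4]: t=0:+1/13824 t=1:−1/216 t=2:+1/64 t=3:−1/216 t=4:+1/13824 = 5/768
(3j)²=18/1001 [(4 4 4; 0 0 0)], sign=+1
Σ_t [3,3]: t=3:−1/3456 = -1/3456
(3j)²=35/1287 [(4 4 4; -3 -1 4)], sign=-1
⇒ 4πI² = 7290/20449
I = (-1)√(7290/20449/(4π)) = -0.16843130

-0.168431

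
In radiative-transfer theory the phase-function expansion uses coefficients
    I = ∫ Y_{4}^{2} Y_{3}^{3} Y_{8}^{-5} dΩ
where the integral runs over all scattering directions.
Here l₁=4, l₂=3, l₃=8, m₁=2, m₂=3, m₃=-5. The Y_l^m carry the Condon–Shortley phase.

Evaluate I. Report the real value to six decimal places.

0.000000

|4−3|≤8≤4+3 violated ⇒ I = 0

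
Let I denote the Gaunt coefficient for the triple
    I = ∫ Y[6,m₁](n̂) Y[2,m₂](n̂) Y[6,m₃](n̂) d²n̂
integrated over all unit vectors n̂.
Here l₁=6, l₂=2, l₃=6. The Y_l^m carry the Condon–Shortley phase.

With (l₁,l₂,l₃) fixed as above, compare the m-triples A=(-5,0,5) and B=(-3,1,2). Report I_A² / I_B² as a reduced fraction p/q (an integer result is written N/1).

121/150

l's match ⇒ only the (l;m) 3-j factors differ between A and B.
A: triangle coeff Δ(6,2,6) = 1/90090; Σ_t [1,2]: t=1:−1/3628800 t=2:+1/1451520 = 1/2419200; (3j)²=11/910 [(6 2 6; -5 0 5)], sign=-1
B: triangle coeff Δ(6,2,6) = 1/90090; Σ_t [1,2]: t=1:−1/161280 t=2:+1/60480 = 1/96768; (3j)²=15/1001 [(6 2 6; -3 1 2)], sign=+1
I_A²/I_B² = (11/910)/(15/1001) = 121/150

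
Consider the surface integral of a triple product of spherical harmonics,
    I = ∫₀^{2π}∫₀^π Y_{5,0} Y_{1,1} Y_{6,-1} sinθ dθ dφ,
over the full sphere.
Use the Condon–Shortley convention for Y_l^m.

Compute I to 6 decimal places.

Checks pass: Σm=0; 12 even; l₃=6∈[4,6].
(2·5+1)(2·1+1)(2·6+1) = 429
Δ: 0! 10! 2! / 13! → 1/858
sum: t=0:+1/14400 = 1/14400
3j²(5 1 6; 0 0 0) = Δ·Π!·Σ² = 6/143  (sign +1)
sum: t=0:+1/28800 = 1/28800
3j²(5 1 6; 0 1 -1) = Δ·Π!·Σ² = 7/286  (sign -1)
combine: 4πI² = 429·6/143·7/286 = 63/143
take √, sign -1: I = -0.18723944

-0.187239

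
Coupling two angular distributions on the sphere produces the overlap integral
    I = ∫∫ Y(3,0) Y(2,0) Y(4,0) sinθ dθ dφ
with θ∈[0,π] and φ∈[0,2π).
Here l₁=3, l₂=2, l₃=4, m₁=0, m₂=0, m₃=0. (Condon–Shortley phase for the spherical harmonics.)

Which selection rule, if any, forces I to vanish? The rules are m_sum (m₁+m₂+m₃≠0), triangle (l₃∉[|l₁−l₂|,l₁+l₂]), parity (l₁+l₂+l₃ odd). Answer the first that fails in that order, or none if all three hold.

parity

m₁+m₂+m₃ = 0 + 0 + 0 = 0  ✓
triangle: |3−2|=1 ≤ l₃=4 ≤ 3+2=5  ✓
parity: l₁+l₂+l₃ = 9 is odd  ✗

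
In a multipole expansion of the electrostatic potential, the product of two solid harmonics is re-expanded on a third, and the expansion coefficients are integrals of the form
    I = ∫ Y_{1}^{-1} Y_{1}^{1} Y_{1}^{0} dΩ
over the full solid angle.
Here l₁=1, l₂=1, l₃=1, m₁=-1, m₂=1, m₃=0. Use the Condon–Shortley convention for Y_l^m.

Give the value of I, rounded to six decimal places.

0.000000

l₁+l₂+l₃=3 is odd: 3j(l;000)=0 ⇒ I=0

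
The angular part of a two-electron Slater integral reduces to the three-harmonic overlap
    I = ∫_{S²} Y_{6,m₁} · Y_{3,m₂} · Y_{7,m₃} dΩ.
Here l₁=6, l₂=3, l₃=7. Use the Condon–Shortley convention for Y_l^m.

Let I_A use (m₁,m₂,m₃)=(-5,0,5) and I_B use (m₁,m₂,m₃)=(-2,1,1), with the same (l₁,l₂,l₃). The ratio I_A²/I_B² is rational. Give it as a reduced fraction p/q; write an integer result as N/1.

l's match ⇒ only the (l;m) 3-j factors differ between A and B.
A: triangle coeff Δ(6,3,7) = 1/2042040; Σ_t [1,2]: t=1:−1/14515200 t=2:+1/4354560 = 1/6220800; (3j)²=77/4420 [(6 3 7; -5 0 5)], sign=+1
B: triangle coeff Δ(6,3,7) = 1/2042040; Σ_t [0,2]: t=0:+1/3870720 t=1:−1/181440 t=2:+1/138240 = 23/11612160; (3j)²=529/204204 [(6 3 7; -2 1 1)], sign=+1
I_A²/I_B² = (77/4420)/(529/204204) = 17787/2645

17787/2645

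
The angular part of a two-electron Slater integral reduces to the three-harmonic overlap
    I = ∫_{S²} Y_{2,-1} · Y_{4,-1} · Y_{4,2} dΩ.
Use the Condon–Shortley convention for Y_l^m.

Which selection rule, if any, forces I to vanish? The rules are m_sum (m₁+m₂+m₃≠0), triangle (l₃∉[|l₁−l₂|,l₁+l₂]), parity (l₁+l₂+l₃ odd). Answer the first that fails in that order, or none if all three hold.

m₁+m₂+m₃ = -1 − 1 + 2 = 0  ✓
triangle: |2−4|=2 ≤ l₃=4 ≤ 2+4=6  ✓
parity: l₁+l₂+l₃ = 10 is even  ✓

none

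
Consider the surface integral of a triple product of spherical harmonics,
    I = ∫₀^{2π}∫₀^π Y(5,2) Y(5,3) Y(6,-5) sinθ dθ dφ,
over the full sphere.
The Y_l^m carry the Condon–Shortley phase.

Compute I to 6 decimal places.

m-sum 0 ✓  L=16 even ✓  0≤6≤10 ✓
Π(2lᵢ+1) = 11×11×13 = 1573
triangle coeff Δ(5,5,6) = 1/28588560
Σ_t [0,4]: t=0:+1/345600 t=1:−1/13824 t=2:+1/5184 t=3:−1/13824 t=4:+1/345600 = 7/129600
(3j)²=80/7293 [(5 5 6; 0 0 0)], sign=+1
Σ_t [2,3]: t=2:+1/345600 t=3:−1/518400 = 1/1036800
(3j)²=7/2210 [(5 5 6; 2 3 -5)], sign=-1
⇒ 4πI² = 616/11271
I = (-1)√(616/11271/(4π)) = -0.06594839

-0.065948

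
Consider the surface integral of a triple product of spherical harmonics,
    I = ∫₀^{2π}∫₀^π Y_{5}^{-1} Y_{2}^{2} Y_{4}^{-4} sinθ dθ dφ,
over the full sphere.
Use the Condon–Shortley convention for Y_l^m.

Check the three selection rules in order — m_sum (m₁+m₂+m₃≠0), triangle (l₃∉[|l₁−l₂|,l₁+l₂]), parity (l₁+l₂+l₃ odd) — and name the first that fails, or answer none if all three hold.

m₁+m₂+m₃ = -1 + 2 − 4 = -3  ✗
triangle: |5−2|=3 ≤ l₃=4 ≤ 5+2=7
parity: l₁+l₂+l₃ = 11 is odd

m_sum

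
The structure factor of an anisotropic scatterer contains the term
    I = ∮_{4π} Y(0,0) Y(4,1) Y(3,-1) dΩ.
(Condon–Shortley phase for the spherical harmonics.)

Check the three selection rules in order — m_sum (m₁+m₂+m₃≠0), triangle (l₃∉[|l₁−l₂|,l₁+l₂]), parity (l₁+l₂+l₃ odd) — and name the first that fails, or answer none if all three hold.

triangle

m₁+m₂+m₃ = 0 + 1 − 1 = 0  ✓
triangle: |0−4|=4 ≤ l₃=3 ≤ 0+4=4  ✗
parity: l₁+l₂+l₃ = 7 is odd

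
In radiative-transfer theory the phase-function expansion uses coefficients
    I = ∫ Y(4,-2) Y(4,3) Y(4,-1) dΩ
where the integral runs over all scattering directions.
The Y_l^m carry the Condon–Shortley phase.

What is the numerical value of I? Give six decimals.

-0.063661

Rules hold: Σm=0, L=12 even, 0≤4≤8.
N = 9·9·9 = 729
Δ = 4!·4!·4!/13! = 1/450450
Racah Σ t=0..4: t=0:+1/13824 t=1:−1/216 t=2:+1/64 t=3:−1/216 t=4:+1/13824 = 5/768
⇒ 3j(4 4 4; 0 0 0)² = 18/1001, sgn +1
Racah Σ t=3..4: t=3:−1/864 t=4:+1/576 = 1/1728
⇒ 3j(4 4 4; -2 3 -1)² = 5/1287, sgn -1
4πI² = N·(3j₀)²·(3jₘ)² = 7290/143143
I = -1·√(0.0509281/4π) = -0.06366105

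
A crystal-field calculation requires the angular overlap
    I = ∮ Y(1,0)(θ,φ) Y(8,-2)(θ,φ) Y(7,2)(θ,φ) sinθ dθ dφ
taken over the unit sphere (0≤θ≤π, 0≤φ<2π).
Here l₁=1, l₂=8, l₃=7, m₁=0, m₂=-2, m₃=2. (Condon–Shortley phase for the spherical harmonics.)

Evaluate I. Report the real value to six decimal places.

0.237007

Rules hold: Σm=0, L=16 even, 7≤7≤9.
N = 3·17·15 = 765
Δ = 2!·0!·14!/17! = 1/2040
Racah Σ t=1..1: t=1:−1/25401600 = -1/25401600
⇒ 3j(1 8 7; 0 0 0)² = 8/255, sgn +1
Racah Σ t=1..1: t=1:−1/43545600 = -1/43545600
⇒ 3j(1 8 7; 0 -2 2)² = 1/34, sgn +1
4πI² = N·(3j₀)²·(3jₘ)² = 12/17
I = +1·√(0.705882/4π) = 0.23700703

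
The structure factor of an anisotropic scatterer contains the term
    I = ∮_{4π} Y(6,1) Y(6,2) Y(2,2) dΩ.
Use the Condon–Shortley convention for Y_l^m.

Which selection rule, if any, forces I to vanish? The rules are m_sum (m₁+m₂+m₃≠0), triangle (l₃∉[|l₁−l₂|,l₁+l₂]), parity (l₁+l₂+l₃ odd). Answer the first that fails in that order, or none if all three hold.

m₁+m₂+m₃ = 1 + 2 + 2 = 5  ✗
triangle: |6−6|=0 ≤ l₃=2 ≤ 6+6=12
parity: l₁+l₂+l₃ = 14 is even

m_sum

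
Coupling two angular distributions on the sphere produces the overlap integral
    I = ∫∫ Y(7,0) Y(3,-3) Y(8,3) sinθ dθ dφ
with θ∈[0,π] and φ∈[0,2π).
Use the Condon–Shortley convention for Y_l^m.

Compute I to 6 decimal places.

Checks pass: Σm=0; 18 even; l₃=8∈[4,10].
(2·7+1)(2·3+1)(2·8+1) = 1785
Δ: 2! 12! 4! / 19! → 1/5290740
sum: t=0:+1/7257600 t=1:−1/2073600 t=2:+1/7257600 = -1/4838400
3j²(7 3 8; 0 0 0) = Δ·Π!·Σ² = 252/20995  (sign -1)
sum: t=0:+1/29030400 = 1/29030400
3j²(7 3 8; 0 -3 3) = Δ·Π!·Σ² = 165/8398  (sign -1)
combine: 4πI² = 1785·252/20995·165/8398 = 436590/1037153
take √, sign +1: I = 0.18302506

0.183025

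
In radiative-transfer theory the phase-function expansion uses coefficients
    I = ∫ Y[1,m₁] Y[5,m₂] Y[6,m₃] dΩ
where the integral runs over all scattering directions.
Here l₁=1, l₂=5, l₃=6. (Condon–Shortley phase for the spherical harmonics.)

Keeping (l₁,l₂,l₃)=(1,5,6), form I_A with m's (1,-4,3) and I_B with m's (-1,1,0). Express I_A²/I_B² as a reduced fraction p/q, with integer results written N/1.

1/5

Shared (l₁,l₂,l₃)=(1,5,6): N and (l;000)² cancel in I_A²/I_B².
A: Δ = 0!·2!·10!/13! = 1/858; Racah Σ t=0..0: t=0:+1/725760 = 1/725760; ⇒ 3j(1 5 6; 1 -4 3)² = 1/286, sgn -1
B: Δ = 0!·2!·10!/13! = 1/858; Racah Σ t=0..0: t=0:+1/34560 = 1/34560; ⇒ 3j(1 5 6; -1 1 0)² = 5/286, sgn +1
I_A²/I_B² = (1/286)/(5/286) = 1/5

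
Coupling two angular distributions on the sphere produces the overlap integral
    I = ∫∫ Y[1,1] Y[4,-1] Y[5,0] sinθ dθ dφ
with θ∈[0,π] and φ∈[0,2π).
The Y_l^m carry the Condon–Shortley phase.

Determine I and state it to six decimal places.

0.155288

m-sum 0 ✓  L=10 even ✓  3≤5≤5 ✓
Π(2lᵢ+1) = 3×9×11 = 297
triangle coeff Δ(1,4,5) = 1/495
Σ_t [0,0]: t=0:+1/576 = 1/576
(3j)²=5/99 [(1 4 5; 0 0 0)], sign=-1
Σ_t [0,0]: t=0:+1/1440 = 1/1440
(3j)²=2/99 [(1 4 5; 1 -1 0)], sign=-1
⇒ 4πI² = 10/33
I = (+1)√(10/33/(4π)) = 0.15528807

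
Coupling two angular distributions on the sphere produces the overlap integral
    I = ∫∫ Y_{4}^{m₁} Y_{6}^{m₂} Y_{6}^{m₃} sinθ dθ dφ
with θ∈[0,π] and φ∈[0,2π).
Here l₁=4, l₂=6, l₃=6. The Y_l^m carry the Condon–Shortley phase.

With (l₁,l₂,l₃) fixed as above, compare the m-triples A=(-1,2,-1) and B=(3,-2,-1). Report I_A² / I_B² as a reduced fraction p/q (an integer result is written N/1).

Same 4,6,6: normalisation and zero-m 3j drop out of the ratio.
A: Δ: 4! 4! 8! / 17! → 1/15315300; sum: t=1:−1/725760 t=2:+1/34560 t=3:−1/17280 t=4:+1/82944 = -53/2903040; 3j²(4 6 6; -1 2 -1) = Δ·Π!·Σ² = 2809/306306  (sign +1)
B: Δ: 4! 4! 8! / 17! → 1/15315300; sum: t=0:+1/82944 t=1:−1/103680 = 1/414720; 3j²(4 6 6; 3 -2 -1) = Δ·Π!·Σ² = 49/43758  (sign -1)
I_A²/I_B² = (2809/306306)/(49/43758) = 2809/343

2809/343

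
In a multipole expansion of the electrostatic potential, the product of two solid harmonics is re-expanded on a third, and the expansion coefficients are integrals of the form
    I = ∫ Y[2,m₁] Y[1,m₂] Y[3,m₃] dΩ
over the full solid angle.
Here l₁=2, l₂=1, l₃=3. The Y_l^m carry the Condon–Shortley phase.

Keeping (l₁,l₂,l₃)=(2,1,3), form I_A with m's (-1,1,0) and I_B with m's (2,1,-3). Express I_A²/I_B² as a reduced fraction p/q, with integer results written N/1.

Shared (l₁,l₂,l₃)=(2,1,3): N and (l;000)² cancel in I_A²/I_B².
A: Δ = 0!·4!·2!/7! = 1/105; Racah Σ t=0..0: t=0:+1/12 = 1/12; ⇒ 3j(2 1 3; -1 1 0)² = 1/35, sgn -1
B: Δ = 0!·4!·2!/7! = 1/105; Racah Σ t=0..0: t=0:+1/48 = 1/48; ⇒ 3j(2 1 3; 2 1 -3)² = 1/7, sgn +1
I_A²/I_B² = (1/35)/(1/7) = 1/5

1/5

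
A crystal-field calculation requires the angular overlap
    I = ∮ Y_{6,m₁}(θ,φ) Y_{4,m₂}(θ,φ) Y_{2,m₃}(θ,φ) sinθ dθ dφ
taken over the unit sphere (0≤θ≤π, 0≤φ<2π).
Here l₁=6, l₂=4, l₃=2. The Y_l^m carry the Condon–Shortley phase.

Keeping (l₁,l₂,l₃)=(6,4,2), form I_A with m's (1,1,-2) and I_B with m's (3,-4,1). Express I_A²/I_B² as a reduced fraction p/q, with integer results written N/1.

35/9

Shared (l₁,l₂,l₃)=(6,4,2): N and (l;000)² cancel in I_A²/I_B².
A: Δ = 8!·4!·0!/13! = 1/6435; Racah Σ t=5..5: t=5:−1/17280 = -1/17280; ⇒ 3j(6 4 2; 1 1 -2)² = 7/1287, sgn -1
B: Δ = 8!·4!·0!/13! = 1/6435; Racah Σ t=0..0: t=0:+1/241920 = 1/241920; ⇒ 3j(6 4 2; 3 -4 1)² = 1/715, sgn -1
I_A²/I_B² = (7/1287)/(1/715) = 35/9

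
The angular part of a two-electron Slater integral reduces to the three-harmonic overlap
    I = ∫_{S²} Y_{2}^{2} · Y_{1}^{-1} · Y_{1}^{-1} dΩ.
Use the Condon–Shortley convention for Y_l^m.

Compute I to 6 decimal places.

m-sum 0 ✓  L=4 even ✓  1≤1≤3 ✓
Π(2lᵢ+1) = 5×3×3 = 45
triangle coeff Δ(2,1,1) = 1/30
Σ_t [1,1]: t=1:−1/1 = -1/1
(3j)²=2/15 [(2 1 1; 0 0 0)], sign=+1
Σ_t [0,0]: t=0:+1/4 = 1/4
(3j)²=1/5 [(2 1 1; 2 -1 -1)], sign=+1
⇒ 4πI² = 6/5
I = (+1)√(6/5/(4π)) = 0.30901936

0.309019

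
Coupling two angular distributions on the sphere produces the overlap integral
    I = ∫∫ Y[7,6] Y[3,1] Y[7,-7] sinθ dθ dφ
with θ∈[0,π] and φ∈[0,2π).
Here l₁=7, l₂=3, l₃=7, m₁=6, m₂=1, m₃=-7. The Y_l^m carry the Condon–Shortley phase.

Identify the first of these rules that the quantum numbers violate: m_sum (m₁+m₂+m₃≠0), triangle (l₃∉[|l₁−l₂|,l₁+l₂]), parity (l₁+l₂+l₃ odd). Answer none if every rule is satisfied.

parity

Σmᵢ = 0  ✓
l₃∈[|l₁−l₂|,l₁+l₂]=[4,10], have l₃=7  ✓
Σlᵢ = 17 ⇒ odd  ✗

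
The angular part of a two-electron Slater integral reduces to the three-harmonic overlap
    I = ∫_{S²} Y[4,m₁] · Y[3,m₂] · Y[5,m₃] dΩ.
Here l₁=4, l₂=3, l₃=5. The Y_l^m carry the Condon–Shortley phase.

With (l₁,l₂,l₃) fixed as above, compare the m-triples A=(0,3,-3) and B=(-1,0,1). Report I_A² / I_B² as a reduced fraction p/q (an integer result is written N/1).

Shared (l₁,l₂,l₃)=(4,3,5): N and (l;000)² cancel in I_A²/I_B².
A: Δ = 2!·6!·4!/13! = 1/180180; Racah Σ t=2..2: t=2:+1/2304 = 1/2304; ⇒ 3j(4 3 5; 0 3 -3)² = 5/143, sgn +1
B: Δ = 2!·6!·4!/13! = 1/180180; Racah Σ t=0..2: t=0:+1/1440 t=1:−1/192 t=2:+1/432 = -19/8640; ⇒ 3j(4 3 5; -1 0 1)² = 361/30030, sgn -1
I_A²/I_B² = (5/143)/(361/30030) = 1050/361

1050/361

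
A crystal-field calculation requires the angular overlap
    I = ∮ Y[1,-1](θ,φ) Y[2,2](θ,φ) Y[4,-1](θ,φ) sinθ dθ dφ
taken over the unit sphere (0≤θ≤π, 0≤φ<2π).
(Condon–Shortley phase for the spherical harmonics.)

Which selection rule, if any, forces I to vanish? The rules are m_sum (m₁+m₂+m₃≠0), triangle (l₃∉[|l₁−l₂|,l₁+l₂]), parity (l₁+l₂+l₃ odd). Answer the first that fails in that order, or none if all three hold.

triangle

m₁+m₂+m₃ = -1 + 2 − 1 = 0  ✓
triangle: |1−2|=1 ≤ l₃=4 ≤ 1+2=3  ✗
parity: l₁+l₂+l₃ = 7 is odd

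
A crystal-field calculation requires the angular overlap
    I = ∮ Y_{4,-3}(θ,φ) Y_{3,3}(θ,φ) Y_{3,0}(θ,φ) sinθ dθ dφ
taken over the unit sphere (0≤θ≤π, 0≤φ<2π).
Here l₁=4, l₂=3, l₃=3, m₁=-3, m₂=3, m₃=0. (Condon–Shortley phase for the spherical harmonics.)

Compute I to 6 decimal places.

0.203551

m-sum 0 ✓  L=10 even ✓  1≤3≤7 ✓
Π(2lᵢ+1) = 9×7×7 = 441
triangle coeff Δ(4,3,3) = 1/34650
Σ_t [1,3]: t=1:−1/72 t=2:+1/16 t=3:−1/72 = 5/144
(3j)²=2/77 [(4 3 3; 0 0 0)], sign=-1
Σ_t [4,4]: t=4:+1/288 = 1/288
(3j)²=1/22 [(4 3 3; -3 3 0)], sign=-1
⇒ 4πI² = 63/121
I = (+1)√(63/121/(4π)) = 0.20355073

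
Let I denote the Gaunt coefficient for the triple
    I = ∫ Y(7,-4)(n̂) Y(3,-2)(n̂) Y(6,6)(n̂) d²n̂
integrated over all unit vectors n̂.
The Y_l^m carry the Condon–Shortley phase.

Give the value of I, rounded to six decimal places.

-0.073059

Checks pass: Σm=0; 16 even; l₃=6∈[4,10].
(2·7+1)(2·3+1)(2·6+1) = 1365
Δ: 4! 10! 2! / 17! → 1/2042040
sum: t=1:−1/207360 t=2:+1/57600 t=3:−1/207360 = 1/129600
3j²(7 3 6; 0 0 0) = Δ·Π!·Σ² = 168/12155  (sign +1)
sum: t=1:−1/43545600 = -1/43545600
3j²(7 3 6; -4 -2 6) = Δ·Π!·Σ² = 11/3094  (sign -1)
combine: 4πI² = 1365·168/12155·11/3094 = 252/3757
take √, sign -1: I = -0.07305917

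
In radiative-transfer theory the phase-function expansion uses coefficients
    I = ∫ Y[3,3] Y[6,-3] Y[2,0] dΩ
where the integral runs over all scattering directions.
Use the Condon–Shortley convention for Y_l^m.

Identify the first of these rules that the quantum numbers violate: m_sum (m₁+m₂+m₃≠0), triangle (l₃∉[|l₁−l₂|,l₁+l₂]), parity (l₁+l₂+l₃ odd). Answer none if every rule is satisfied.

triangle

Σmᵢ = 0  ✓
l₃∈[|l₁−l₂|,l₁+l₂]=[3,9], have l₃=2  ✗
Σlᵢ = 11 ⇒ odd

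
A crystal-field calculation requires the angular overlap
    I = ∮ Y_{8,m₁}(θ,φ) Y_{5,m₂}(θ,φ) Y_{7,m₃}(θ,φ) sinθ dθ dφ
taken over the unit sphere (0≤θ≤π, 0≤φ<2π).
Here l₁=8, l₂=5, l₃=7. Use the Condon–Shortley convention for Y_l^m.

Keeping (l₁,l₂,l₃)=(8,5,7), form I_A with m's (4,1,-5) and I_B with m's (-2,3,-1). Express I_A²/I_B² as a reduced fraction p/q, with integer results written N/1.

605/42588

l's match ⇒ only the (l;m) 3-j factors differ between A and B.
A: triangle coeff Δ(8,5,7) = 1/814773960; Σ_t [2,4]: t=2:+1/92897280 t=3:−1/78382080 t=4:+1/696729600 = -1/1791590400; (3j)²=11/151164 [(8 5 7; 4 1 -5)], sign=-1
B: triangle coeff Δ(8,5,7) = 1/814773960; Σ_t [4,6]: t=4:+1/19906560 t=5:−1/10368000 t=6:+1/49766400 = -13/497664000; (3j)²=91/17765 [(8 5 7; -2 3 -1)], sign=-1
I_A²/I_B² = (11/151164)/(91/17765) = 605/42588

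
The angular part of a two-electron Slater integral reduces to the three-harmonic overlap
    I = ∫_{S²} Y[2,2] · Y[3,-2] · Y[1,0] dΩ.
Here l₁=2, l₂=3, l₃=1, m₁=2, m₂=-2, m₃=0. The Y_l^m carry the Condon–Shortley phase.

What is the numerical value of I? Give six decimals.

Checks pass: Σm=0; 6 even; l₃=1∈[1,5].
(2·2+1)(2·3+1)(2·1+1) = 105
Δ: 4! 0! 2! / 7! → 1/105
sum: t=2:+1/4 = 1/4
3j²(2 3 1; 0 0 0) = Δ·Π!·Σ² = 3/35  (sign -1)
sum: t=0:+1/24 = 1/24
3j²(2 3 1; 2 -2 0) = Δ·Π!·Σ² = 1/21  (sign -1)
combine: 4πI² = 105·3/35·1/21 = 3/7
take √, sign +1: I = 0.18467439

0.184674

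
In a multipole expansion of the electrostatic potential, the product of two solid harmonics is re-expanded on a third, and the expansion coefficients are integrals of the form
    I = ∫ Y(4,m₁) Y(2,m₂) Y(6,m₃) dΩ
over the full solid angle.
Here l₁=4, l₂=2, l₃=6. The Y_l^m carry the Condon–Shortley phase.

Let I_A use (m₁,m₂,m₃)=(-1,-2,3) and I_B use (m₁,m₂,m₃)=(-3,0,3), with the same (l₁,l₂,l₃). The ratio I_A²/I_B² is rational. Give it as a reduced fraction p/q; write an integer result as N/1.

7/6

l's match ⇒ only the (l;m) 3-j factors differ between A and B.
A: triangle coeff Δ(4,2,6) = 1/6435; Σ_t [0,0]: t=0:+1/17280 = 1/17280; (3j)²=14/715 [(4 2 6; -1 -2 3)], sign=-1
B: triangle coeff Δ(4,2,6) = 1/6435; Σ_t [0,0]: t=0:+1/20160 = 1/20160; (3j)²=12/715 [(4 2 6; -3 0 3)], sign=-1
I_A²/I_B² = (14/715)/(12/715) = 7/6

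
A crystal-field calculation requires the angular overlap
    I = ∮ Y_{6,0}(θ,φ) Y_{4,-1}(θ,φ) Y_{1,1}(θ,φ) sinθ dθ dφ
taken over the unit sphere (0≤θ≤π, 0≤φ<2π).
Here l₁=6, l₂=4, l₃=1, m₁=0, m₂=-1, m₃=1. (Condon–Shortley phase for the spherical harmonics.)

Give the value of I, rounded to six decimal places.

0.000000

|6−4|≤1≤6+4 violated ⇒ I = 0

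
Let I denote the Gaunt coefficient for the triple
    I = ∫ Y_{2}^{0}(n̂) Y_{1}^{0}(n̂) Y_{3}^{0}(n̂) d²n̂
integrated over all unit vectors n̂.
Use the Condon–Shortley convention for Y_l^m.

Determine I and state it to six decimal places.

0.247767

m-sum 0 ✓  L=6 even ✓  1≤3≤3 ✓
Π(2lᵢ+1) = 5×3×7 = 105
triangle coeff Δ(2,1,3) = 1/105
Σ_t [0,0]: t=0:+1/4 = 1/4
(3j)²=3/35 [(2 1 3; 0 0 0)], sign=-1
(m-triple is (0,0,0) — same symbol as above.)
⇒ 4πI² = 27/35
I = (+1)√(27/35/(4π)) = 0.24776670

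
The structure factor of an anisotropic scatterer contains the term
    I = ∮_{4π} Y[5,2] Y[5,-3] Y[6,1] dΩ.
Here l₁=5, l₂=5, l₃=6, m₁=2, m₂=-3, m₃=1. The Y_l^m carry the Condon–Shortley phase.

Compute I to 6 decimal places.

0.016235

m-sum 0 ✓  L=16 even ✓  0≤6≤10 ✓
Π(2lᵢ+1) = 11×11×13 = 1573
triangle coeff Δ(5,5,6) = 1/28588560
Σ_t [0,4]: t=0:+1/345600 t=1:−1/13824 t=2:+1/5184 t=3:−1/13824 t=4:+1/345600 = 7/129600
(3j)²=80/7293 [(5 5 6; 0 0 0)], sign=+1
Σ_t [0,2]: t=0:+1/41472 t=1:−1/34560 t=2:+1/345600 = -1/518400
(3j)²=7/36465 [(5 5 6; 2 -3 1)], sign=+1
⇒ 4πI² = 112/33813
I = (+1)√(112/33813/(4π)) = 0.01623537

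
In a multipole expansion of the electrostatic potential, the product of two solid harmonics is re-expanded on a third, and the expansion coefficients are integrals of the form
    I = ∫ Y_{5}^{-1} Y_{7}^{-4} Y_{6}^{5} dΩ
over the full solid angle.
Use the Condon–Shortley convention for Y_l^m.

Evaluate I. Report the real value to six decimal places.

m-sum 0 ✓  L=18 even ✓  2≤6≤12 ✓
Π(2lᵢ+1) = 11×15×13 = 2145
triangle coeff Δ(5,7,6) = 1/174594420
Σ_t [1,5]: t=1:−1/4147200 t=2:+1/207360 t=3:−1/82944 t=4:+1/207360 t=5:−1/4147200 = -1/345600
(3j)²=420/46189 [(5 7 6; 0 0 0)], sign=-1
Σ_t [2,3]: t=2:+1/5806080 t=3:−1/8709120 = 1/17418240
(3j)²=275/88179 [(5 7 6; -1 -4 5)], sign=-1
⇒ 4πI² = 82500/1356277
I = (+1)√(82500/1356277/(4π)) = 0.06957414

0.069574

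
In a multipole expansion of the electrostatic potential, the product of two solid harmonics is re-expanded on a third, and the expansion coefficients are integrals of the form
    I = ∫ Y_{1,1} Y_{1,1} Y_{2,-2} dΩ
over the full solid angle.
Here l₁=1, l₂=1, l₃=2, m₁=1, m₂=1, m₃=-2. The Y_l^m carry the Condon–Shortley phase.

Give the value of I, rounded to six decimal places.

Checks pass: Σm=0; 4 even; l₃=2∈[0,2].
(2·1+1)(2·1+1)(2·2+1) = 45
Δ: 0! 2! 2! / 5! → 1/30
sum: t=0:+1/1 = 1/1
3j²(1 1 2; 0 0 0) = Δ·Π!·Σ² = 2/15  (sign +1)
sum: t=0:+1/4 = 1/4
3j²(1 1 2; 1 1 -2) = Δ·Π!·Σ² = 1/5  (sign +1)
combine: 4πI² = 45·2/15·1/5 = 6/5
take √, sign +1: I = 0.30901936

0.309019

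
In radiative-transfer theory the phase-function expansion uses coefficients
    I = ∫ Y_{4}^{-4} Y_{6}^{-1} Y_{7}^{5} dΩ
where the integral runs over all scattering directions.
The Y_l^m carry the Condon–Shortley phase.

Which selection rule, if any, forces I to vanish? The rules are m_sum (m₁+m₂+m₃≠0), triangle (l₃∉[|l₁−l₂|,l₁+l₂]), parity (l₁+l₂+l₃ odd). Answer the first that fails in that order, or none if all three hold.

azimuthal sum: -4 − 1 + 5 = 0  ✓
2 ≤ 7 ≤ 10 (triangle on l)  ✓
L = 4 + 6 + 7 = 17 (odd)  ✗

parity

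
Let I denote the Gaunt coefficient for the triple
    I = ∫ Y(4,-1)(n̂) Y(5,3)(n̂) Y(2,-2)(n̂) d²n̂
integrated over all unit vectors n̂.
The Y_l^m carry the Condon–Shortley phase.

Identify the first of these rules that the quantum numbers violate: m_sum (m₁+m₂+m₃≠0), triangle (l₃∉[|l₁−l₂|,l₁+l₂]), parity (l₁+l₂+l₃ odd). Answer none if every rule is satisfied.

parity

m₁+m₂+m₃ = -1 + 3 − 2 = 0  ✓
triangle: |4−5|=1 ≤ l₃=2 ≤ 4+5=9  ✓
parity: l₁+l₂+l₃ = 11 is odd  ✗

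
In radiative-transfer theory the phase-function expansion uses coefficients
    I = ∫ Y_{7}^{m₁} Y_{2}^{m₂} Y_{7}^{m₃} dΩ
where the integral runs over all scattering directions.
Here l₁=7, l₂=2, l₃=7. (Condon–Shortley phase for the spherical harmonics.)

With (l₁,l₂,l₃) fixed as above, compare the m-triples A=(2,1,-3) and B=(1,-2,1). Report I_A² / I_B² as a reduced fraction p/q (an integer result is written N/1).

625/1568

l's match ⇒ only the (l;m) 3-j factors differ between A and B.
A: triangle coeff Δ(7,2,7) = 1/185640; Σ_t [1,2]: t=1:−1/1935360 t=2:+1/4354560 = -1/3483648; (3j)²=125/12376 [(7 2 7; 2 1 -3)], sign=-1
B: triangle coeff Δ(7,2,7) = 1/185640; Σ_t [0,0]: t=0:+1/2073600 = 1/2073600; (3j)²=28/1105 [(7 2 7; 1 -2 1)], sign=+1
I_A²/I_B² = (125/12376)/(28/1105) = 625/1568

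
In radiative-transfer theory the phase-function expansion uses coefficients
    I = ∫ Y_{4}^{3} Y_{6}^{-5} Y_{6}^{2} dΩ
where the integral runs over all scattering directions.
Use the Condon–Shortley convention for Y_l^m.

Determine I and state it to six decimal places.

0.160494

m-sum 0 ✓  L=16 even ✓  2≤6≤10 ✓
Π(2lᵢ+1) = 9×13×13 = 1521
triangle coeff Δ(4,6,6) = 1/15315300
Σ_t [0,4]: t=0:+1/829440 t=1:−1/25920 t=2:+1/9216 t=3:−1/25920 t=4:+1/829440 = 7/207360
(3j)²=28/2431 [(4 6 6; 0 0 0)], sign=+1
Σ_t [0,1]: t=0:+1/725760 t=1:−1/5806080 = 1/829440
(3j)²=49/2652 [(4 6 6; 3 -5 2)], sign=+1
⇒ 4πI² = 1029/3179
I = (+1)√(1029/3179/(4π)) = 0.16049352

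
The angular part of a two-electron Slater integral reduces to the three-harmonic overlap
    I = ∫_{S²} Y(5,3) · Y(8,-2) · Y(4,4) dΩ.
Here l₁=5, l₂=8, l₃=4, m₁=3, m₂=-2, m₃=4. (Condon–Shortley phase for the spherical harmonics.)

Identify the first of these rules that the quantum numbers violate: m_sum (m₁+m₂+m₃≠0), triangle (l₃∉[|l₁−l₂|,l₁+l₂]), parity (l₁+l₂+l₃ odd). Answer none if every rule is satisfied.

Σmᵢ = 5  ✗
l₃∈[|l₁−l₂|,l₁+l₂]=[3,13], have l₃=4
Σlᵢ = 17 ⇒ odd

m_sum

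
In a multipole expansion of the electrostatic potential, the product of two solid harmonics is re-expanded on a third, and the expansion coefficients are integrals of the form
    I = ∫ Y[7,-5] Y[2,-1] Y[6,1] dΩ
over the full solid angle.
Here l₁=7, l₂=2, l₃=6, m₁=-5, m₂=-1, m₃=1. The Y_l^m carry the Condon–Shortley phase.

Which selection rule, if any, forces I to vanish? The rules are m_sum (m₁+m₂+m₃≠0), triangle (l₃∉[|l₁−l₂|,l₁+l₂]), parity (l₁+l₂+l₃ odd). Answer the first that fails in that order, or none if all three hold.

azimuthal sum: -5 − 1 + 1 = -5  ✗
5 ≤ 6 ≤ 9 (triangle on l)
L = 7 + 2 + 6 = 15 (odd)

m_sum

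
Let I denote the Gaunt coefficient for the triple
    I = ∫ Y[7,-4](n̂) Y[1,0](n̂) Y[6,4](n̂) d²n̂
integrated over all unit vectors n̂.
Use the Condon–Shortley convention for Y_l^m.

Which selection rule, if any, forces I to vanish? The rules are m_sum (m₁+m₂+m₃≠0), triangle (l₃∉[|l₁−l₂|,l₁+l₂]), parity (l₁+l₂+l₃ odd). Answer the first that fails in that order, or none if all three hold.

m₁+m₂+m₃ = -4 + 0 + 4 = 0  ✓
triangle: |7−1|=6 ≤ l₃=6 ≤ 7+1=8  ✓
parity: l₁+l₂+l₃ = 14 is even  ✓

none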